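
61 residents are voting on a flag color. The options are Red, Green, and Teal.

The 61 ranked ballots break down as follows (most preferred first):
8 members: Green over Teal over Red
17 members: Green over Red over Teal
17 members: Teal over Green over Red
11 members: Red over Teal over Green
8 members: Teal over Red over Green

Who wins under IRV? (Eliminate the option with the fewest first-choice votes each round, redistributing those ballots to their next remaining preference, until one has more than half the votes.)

Teal

Round 1: Red 11, Green 25, Teal 25. Red eliminated.
Round 2: Green 25, Teal 36. Teal has a majority (≥31).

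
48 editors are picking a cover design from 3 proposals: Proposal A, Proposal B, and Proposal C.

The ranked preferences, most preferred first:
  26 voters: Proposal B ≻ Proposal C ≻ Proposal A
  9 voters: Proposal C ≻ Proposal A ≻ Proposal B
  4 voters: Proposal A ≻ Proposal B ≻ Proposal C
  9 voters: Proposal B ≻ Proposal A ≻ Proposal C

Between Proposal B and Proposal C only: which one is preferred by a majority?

Proposal B is ranked above Proposal C on 39 ballots; Proposal C above Proposal B on 9.

Proposal B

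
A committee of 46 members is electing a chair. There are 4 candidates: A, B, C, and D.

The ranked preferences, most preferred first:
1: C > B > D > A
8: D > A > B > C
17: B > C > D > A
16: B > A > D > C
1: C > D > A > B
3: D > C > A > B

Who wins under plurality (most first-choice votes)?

B

First-place votes: A 0, B 33, C 2, D 11.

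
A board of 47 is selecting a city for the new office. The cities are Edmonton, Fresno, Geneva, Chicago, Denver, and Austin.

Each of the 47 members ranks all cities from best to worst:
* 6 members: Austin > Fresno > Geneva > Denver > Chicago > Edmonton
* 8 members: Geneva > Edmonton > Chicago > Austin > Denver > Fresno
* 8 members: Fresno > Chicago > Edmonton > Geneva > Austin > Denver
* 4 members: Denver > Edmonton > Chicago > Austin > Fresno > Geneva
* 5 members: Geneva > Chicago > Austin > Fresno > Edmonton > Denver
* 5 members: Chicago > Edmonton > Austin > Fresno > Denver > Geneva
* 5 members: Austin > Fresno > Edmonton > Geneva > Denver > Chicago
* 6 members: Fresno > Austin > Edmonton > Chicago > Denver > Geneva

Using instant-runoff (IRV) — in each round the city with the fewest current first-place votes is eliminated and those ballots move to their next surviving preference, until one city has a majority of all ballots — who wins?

Round 1: Edmonton 0, Fresno 14, Geneva 13, Chicago 5, Denver 4, Austin 11. Edmonton eliminated.
Round 2: Fresno 14, Geneva 13, Chicago 5, Denver 4, Austin 11. Denver eliminated.
Round 3: Fresno 14, Geneva 13, Chicago 9, Austin 11. Chicago eliminated.
Round 4: Fresno 14, Geneva 13, Austin 20. Geneva eliminated.
Round 5: Fresno 14, Austin 33. Austin has a majority (≥24).

Austin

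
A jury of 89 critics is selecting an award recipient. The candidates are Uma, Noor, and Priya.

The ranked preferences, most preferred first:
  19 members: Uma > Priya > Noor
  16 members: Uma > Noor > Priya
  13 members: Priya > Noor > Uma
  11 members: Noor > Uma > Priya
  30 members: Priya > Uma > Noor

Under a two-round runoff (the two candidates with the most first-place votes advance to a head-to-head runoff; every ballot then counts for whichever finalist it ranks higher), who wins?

Uma

Round 1 first-place votes: Uma 35, Noor 11, Priya 43. Priya and Uma advance.
Runoff: Priya is ranked above Uma on 43 ballots, Uma above Priya on 46.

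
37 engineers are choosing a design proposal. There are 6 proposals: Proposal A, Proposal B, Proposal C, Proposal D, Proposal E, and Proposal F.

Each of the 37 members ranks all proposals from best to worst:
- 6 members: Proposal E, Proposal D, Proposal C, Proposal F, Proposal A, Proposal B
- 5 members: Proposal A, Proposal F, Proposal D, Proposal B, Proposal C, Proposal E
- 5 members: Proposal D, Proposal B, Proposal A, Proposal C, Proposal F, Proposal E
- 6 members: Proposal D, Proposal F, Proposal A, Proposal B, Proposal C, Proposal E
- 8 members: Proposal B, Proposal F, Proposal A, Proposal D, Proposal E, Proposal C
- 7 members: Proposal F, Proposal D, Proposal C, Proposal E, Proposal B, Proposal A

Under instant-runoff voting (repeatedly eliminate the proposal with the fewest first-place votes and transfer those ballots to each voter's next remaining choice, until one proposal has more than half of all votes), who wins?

Round 1: Proposal A 5, Proposal B 8, Proposal C 0, Proposal D 11, Proposal E 6, Proposal F 7. Proposal C eliminated.
Round 2: Proposal A 5, Proposal B 8, Proposal D 11, Proposal E 6, Proposal F 7. Proposal A eliminated.
Round 3: Proposal B 8, Proposal D 11, Proposal E 6, Proposal F 12. Proposal E eliminated.
Round 4: Proposal B 8, Proposal D 17, Proposal F 12. Proposal B eliminated.
Round 5: Proposal D 17, Proposal F 20. Proposal F has a majority (≥19).

Proposal F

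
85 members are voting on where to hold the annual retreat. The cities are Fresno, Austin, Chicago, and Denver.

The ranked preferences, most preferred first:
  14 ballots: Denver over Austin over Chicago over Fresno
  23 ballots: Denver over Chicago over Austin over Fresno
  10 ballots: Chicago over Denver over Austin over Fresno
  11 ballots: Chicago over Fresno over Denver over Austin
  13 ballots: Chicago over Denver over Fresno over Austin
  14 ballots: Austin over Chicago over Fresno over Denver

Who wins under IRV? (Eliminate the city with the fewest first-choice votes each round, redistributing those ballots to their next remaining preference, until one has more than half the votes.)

Chicago

Round 1: Fresno 0, Austin 14, Chicago 34, Denver 37. Fresno eliminated.
Round 2: Austin 14, Chicago 34, Denver 37. Austin eliminated.
Round 3: Chicago 48, Denver 37. Chicago has a majority (≥43).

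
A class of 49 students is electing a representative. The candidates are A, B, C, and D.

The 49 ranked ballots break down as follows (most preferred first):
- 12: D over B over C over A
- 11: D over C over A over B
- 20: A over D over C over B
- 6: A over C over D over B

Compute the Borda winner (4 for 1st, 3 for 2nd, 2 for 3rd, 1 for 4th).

D

A: 12×1 + 11×2 + 20×4 + 6×4 = 138
B: 12×3 + 11×1 + 20×1 + 6×1 = 73
C: 12×2 + 11×3 + 20×2 + 6×3 = 115
D: 12×4 + 11×4 + 20×3 + 6×2 = 164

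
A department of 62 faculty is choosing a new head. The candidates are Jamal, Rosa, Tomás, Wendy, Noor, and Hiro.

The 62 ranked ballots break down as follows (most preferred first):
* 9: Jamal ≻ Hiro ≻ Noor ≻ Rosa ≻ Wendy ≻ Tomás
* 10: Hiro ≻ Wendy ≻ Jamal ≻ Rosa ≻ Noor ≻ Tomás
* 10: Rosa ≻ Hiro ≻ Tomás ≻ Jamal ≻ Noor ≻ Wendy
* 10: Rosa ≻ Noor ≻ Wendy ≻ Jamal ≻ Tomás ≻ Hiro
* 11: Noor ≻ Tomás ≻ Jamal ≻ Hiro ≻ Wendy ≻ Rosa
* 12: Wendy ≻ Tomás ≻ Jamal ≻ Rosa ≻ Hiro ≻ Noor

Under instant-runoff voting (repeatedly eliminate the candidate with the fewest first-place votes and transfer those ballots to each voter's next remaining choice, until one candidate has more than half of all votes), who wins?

Round 1: Jamal 9, Rosa 20, Tomás 0, Wendy 12, Noor 11, Hiro 10. Tomás eliminated.
Round 2: Jamal 9, Rosa 20, Wendy 12, Noor 11, Hiro 10. Jamal eliminated.
Round 3: Rosa 20, Wendy 12, Noor 11, Hiro 19. Noor eliminated.
Round 4: Rosa 20, Wendy 12, Hiro 30. Wendy eliminated.
Round 5: Rosa 32, Hiro 30. Rosa has a majority (≥32).

Rosa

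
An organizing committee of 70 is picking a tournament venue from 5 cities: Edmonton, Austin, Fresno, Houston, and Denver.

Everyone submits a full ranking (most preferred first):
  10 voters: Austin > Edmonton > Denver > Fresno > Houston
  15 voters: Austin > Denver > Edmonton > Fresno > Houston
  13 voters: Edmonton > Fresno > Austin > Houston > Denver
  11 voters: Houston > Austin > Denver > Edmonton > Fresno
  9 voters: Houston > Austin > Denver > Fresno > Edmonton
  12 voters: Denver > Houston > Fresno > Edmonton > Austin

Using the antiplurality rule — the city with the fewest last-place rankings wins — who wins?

Edmonton

Last-place votes: Edmonton 9, Austin 12, Fresno 11, Houston 25, Denver 13.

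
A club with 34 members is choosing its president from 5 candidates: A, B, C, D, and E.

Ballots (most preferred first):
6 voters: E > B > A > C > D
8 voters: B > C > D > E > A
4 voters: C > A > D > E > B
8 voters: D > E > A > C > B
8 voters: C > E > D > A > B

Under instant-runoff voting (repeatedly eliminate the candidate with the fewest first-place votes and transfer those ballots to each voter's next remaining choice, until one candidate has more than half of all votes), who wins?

C

Round 1: A 0, B 8, C 12, D 8, E 6. A eliminated.
Round 2: B 8, C 12, D 8, E 6. E eliminated.
Round 3: B 14, C 12, D 8. D eliminated.
Round 4: B 14, C 20. C has a majority (≥18).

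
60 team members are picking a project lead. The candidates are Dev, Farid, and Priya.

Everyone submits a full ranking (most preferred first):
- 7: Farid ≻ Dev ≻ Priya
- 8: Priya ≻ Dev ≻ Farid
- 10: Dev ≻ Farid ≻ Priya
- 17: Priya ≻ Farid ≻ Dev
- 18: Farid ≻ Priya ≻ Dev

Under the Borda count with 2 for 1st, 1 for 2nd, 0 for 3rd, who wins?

Farid

Dev: 7×1 + 8×1 + 10×2 + 17×0 + 18×0 = 35
Farid: 7×2 + 8×0 + 10×1 + 17×1 + 18×2 = 77
Priya: 7×0 + 8×2 + 10×0 + 17×2 + 18×1 = 68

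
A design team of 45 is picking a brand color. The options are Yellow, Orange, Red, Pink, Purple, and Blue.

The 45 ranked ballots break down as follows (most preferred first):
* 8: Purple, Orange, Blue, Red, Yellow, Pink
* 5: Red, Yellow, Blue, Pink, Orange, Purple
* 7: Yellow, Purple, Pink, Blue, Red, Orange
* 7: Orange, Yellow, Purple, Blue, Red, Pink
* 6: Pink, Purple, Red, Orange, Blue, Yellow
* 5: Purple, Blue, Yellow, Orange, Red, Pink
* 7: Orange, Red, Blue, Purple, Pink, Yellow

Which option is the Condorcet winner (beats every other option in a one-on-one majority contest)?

Purple

Purple vs Yellow: 26–19
Purple vs Orange: 26–19
Purple vs Red: 33–12
Purple vs Pink: 34–11
Purple vs Blue: 33–12
Purple beats every other option.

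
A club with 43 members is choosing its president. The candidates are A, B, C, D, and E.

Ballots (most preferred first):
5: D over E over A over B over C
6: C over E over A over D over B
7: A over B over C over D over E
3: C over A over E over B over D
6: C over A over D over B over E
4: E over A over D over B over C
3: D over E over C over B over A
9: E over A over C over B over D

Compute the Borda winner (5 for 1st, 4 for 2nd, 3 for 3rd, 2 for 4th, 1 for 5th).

A: 5×3 + 6×3 + 7×5 + 3×4 + 6×4 + 4×4 + 3×1 + 9×4 = 159
B: 5×2 + 6×1 + 7×4 + 3×2 + 6×2 + 4×2 + 3×2 + 9×2 = 94
C: 5×1 + 6×5 + 7×3 + 3×5 + 6×5 + 4×1 + 3×3 + 9×3 = 141
D: 5×5 + 6×2 + 7×2 + 3×1 + 6×3 + 4×3 + 3×5 + 9×1 = 108
E: 5×4 + 6×4 + 7×1 + 3×3 + 6×1 + 4×5 + 3×4 + 9×5 = 143

A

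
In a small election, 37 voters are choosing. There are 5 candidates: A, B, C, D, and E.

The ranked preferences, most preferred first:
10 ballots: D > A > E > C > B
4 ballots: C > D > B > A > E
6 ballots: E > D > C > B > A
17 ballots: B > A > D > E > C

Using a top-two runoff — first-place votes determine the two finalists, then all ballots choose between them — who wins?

Round 1 first-place votes: A 0, B 17, C 4, D 10, E 6. B and D advance.
Runoff: B is ranked above D on 17 ballots, D above B on 20.

D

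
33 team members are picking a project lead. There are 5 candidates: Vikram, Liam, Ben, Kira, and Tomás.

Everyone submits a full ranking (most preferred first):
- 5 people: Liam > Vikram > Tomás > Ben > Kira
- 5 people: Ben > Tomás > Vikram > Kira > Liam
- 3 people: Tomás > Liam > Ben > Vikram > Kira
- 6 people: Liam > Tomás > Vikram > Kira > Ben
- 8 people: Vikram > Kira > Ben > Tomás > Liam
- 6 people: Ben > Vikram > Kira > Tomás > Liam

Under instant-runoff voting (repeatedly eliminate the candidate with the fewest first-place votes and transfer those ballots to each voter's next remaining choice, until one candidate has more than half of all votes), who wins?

Round 1: Vikram 8, Liam 11, Ben 11, Kira 0, Tomás 3. Kira eliminated.
Round 2: Vikram 8, Liam 11, Ben 11, Tomás 3. Tomás eliminated.
Round 3: Vikram 8, Liam 14, Ben 11. Vikram eliminated.
Round 4: Liam 14, Ben 19. Ben has a majority (≥17).

Ben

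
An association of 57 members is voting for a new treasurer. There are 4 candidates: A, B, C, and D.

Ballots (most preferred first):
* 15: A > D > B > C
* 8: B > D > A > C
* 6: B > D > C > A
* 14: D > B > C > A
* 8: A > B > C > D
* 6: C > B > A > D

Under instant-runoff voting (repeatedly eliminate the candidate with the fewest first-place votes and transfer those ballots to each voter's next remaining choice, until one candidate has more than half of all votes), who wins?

Round 1: A 23, B 14, C 6, D 14. C eliminated.
Round 2: A 23, B 20, D 14. D eliminated.
Round 3: A 23, B 34. B has a majority (≥29).

B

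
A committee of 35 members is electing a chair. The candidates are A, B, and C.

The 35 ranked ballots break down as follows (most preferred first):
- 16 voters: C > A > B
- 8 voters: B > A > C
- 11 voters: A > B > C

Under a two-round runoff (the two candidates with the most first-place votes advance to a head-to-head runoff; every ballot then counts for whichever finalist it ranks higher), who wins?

Round 1 first-place votes: A 11, B 8, C 16. C and A advance.
Runoff: C is ranked above A on 16 ballots, A above C on 19.

A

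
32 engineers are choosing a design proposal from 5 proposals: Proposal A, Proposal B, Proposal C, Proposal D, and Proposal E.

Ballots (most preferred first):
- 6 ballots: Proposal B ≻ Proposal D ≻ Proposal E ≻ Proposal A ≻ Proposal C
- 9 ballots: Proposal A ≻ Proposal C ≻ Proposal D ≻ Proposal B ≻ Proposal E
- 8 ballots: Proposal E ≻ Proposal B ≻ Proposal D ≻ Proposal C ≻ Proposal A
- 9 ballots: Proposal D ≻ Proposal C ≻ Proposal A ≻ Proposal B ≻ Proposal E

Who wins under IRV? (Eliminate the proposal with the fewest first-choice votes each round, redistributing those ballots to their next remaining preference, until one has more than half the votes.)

Proposal D

Round 1: Proposal A 9, Proposal B 6, Proposal C 0, Proposal D 9, Proposal E 8. Proposal C eliminated.
Round 2: Proposal A 9, Proposal B 6, Proposal D 9, Proposal E 8. Proposal B eliminated.
Round 3: Proposal A 9, Proposal D 15, Proposal E 8. Proposal E eliminated.
Round 4: Proposal A 9, Proposal D 23. Proposal D has a majority (≥17).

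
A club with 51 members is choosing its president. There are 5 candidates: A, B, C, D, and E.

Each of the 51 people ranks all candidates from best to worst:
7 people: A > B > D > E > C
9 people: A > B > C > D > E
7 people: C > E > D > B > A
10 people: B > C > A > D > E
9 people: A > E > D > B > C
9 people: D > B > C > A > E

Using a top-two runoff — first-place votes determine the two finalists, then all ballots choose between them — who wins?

Round 1 first-place votes: A 25, B 10, C 7, D 9, E 0. A and B advance.
Runoff: A is ranked above B on 25 ballots, B above A on 26.

B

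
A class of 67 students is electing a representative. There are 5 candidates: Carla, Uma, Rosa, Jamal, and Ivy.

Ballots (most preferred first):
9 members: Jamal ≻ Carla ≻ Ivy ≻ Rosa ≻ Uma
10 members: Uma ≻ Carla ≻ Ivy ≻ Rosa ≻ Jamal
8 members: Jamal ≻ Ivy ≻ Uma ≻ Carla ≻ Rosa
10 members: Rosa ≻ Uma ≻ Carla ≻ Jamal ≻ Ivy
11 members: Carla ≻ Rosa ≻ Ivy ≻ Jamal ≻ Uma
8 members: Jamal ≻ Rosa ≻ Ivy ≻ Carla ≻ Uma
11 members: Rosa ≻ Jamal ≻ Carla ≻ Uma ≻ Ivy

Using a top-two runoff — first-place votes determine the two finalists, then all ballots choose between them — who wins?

Rosa

Round 1 first-place votes: Carla 11, Uma 10, Rosa 21, Jamal 25, Ivy 0. Jamal and Rosa advance.
Runoff: Jamal is ranked above Rosa on 25 ballots, Rosa above Jamal on 42.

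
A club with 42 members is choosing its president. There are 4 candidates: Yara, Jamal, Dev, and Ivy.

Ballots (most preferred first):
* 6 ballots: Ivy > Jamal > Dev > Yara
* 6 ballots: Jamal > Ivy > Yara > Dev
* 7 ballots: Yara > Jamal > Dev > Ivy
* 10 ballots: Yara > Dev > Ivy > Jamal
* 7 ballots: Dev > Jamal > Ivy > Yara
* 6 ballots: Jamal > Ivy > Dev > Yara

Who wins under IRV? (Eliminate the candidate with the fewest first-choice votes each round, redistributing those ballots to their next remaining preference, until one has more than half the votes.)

Jamal

Round 1: Yara 17, Jamal 12, Dev 7, Ivy 6. Ivy eliminated.
Round 2: Yara 17, Jamal 18, Dev 7. Dev eliminated.
Round 3: Yara 17, Jamal 25. Jamal has a majority (≥22).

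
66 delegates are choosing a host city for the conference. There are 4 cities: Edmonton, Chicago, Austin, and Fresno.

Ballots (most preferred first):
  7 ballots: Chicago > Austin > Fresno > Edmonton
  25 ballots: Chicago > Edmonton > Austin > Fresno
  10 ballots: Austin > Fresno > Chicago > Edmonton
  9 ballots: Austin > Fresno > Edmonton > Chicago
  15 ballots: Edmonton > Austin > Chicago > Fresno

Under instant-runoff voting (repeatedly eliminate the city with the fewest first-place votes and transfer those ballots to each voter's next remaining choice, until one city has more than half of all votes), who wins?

Austin

Round 1: Edmonton 15, Chicago 32, Austin 19, Fresno 0. Fresno eliminated.
Round 2: Edmonton 15, Chicago 32, Austin 19. Edmonton eliminated.
Round 3: Chicago 32, Austin 34. Austin has a majority (≥34).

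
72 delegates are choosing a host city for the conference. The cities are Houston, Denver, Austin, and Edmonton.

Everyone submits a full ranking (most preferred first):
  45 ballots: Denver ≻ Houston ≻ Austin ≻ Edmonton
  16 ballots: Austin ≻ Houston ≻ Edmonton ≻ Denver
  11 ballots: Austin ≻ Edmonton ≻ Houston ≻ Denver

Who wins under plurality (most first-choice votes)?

Denver

First-place votes: Houston 0, Denver 45, Austin 27, Edmonton 0.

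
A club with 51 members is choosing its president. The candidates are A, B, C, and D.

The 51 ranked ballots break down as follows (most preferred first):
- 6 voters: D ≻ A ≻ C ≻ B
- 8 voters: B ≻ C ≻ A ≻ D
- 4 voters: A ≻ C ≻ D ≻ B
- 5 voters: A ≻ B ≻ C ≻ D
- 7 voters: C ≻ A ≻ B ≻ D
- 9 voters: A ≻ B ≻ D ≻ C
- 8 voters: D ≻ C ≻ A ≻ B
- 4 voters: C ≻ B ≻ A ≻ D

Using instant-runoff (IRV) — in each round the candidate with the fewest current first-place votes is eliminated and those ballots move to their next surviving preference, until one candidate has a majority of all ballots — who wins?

C

Round 1: A 18, B 8, C 11, D 14. B eliminated.
Round 2: A 18, C 19, D 14. D eliminated.
Round 3: A 24, C 27. C has a majority (≥26).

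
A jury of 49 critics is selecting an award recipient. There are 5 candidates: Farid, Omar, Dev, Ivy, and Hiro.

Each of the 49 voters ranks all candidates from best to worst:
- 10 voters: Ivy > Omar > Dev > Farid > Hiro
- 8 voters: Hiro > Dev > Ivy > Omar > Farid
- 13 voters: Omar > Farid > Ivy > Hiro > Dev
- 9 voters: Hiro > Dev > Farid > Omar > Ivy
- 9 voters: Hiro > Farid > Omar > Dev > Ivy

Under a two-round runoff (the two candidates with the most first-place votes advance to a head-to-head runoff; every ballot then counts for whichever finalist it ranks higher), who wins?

Round 1 first-place votes: Farid 0, Omar 13, Dev 0, Ivy 10, Hiro 26. Hiro and Omar advance.
Runoff: Hiro is ranked above Omar on 26 ballots, Omar above Hiro on 23.

Hiro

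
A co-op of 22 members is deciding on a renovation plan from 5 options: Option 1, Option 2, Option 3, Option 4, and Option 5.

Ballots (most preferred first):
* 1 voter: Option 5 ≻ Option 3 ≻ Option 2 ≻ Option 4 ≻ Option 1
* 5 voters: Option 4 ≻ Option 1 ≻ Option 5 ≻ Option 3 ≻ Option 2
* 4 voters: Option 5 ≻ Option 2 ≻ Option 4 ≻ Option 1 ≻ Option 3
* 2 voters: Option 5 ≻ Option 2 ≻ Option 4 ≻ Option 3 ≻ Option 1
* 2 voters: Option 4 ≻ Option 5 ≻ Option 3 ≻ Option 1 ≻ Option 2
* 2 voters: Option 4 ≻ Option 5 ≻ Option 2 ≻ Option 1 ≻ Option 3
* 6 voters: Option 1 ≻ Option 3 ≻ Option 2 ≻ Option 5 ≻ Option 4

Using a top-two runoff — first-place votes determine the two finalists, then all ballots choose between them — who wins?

Option 5

Round 1 first-place votes: Option 1 6, Option 2 0, Option 3 0, Option 4 9, Option 5 7. Option 4 and Option 5 advance.
Runoff: Option 4 is ranked above Option 5 on 9 ballots, Option 5 above Option 4 on 13.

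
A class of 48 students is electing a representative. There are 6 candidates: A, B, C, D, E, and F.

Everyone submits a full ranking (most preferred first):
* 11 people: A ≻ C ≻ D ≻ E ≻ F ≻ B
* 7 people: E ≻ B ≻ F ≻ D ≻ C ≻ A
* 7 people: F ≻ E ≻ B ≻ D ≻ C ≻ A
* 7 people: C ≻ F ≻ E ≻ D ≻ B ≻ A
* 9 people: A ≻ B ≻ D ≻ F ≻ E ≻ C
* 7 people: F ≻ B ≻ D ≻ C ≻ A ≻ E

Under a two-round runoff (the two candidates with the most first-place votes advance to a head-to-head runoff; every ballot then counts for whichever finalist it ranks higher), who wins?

Round 1 first-place votes: A 20, B 0, C 7, D 0, E 7, F 14. A and F advance.
Runoff: A is ranked above F on 20 ballots, F above A on 28.

F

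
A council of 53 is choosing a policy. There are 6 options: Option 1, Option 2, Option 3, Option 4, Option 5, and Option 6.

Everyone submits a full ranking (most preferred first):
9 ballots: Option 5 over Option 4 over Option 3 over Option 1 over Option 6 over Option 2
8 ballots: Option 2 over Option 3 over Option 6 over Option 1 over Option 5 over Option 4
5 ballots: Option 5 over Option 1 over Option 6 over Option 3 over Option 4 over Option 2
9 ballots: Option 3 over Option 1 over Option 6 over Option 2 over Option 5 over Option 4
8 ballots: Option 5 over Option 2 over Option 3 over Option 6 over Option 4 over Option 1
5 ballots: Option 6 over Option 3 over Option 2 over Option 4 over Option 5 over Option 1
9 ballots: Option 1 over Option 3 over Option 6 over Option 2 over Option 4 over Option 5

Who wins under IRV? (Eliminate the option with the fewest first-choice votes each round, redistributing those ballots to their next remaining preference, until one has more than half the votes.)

Round 1: Option 1 9, Option 2 8, Option 3 9, Option 4 0, Option 5 22, Option 6 5. Option 4 eliminated.
Round 2: Option 1 9, Option 2 8, Option 3 9, Option 5 22, Option 6 5. Option 6 eliminated.
Round 3: Option 1 9, Option 2 8, Option 3 14, Option 5 22. Option 2 eliminated.
Round 4: Option 1 9, Option 3 22, Option 5 22. Option 1 eliminated.
Round 5: Option 3 31, Option 5 22. Option 3 has a majority (≥27).

Option 3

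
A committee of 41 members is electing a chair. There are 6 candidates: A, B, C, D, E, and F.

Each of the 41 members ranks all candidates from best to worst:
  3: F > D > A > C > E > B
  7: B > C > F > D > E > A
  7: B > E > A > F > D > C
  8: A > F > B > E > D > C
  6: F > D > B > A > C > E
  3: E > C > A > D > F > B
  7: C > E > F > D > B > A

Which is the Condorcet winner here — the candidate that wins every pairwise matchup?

F

F vs A: 23–18
F vs B: 27–14
F vs C: 24–17
F vs D: 38–3
F vs E: 24–17
F beats every other candidate.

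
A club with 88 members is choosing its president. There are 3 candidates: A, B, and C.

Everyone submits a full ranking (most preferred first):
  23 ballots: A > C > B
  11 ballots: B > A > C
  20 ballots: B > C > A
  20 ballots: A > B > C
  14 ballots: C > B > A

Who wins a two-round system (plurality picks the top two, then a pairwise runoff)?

B

Round 1 first-place votes: A 43, B 31, C 14. A and B advance.
Runoff: A is ranked above B on 43 ballots, B above A on 45.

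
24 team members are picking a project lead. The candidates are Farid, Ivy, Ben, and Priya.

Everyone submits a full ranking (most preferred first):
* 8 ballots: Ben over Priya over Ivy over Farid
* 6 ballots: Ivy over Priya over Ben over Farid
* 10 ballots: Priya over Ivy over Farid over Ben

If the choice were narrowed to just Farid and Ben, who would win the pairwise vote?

Farid is ranked above Ben on 10 ballots; Ben above Farid on 14.

Ben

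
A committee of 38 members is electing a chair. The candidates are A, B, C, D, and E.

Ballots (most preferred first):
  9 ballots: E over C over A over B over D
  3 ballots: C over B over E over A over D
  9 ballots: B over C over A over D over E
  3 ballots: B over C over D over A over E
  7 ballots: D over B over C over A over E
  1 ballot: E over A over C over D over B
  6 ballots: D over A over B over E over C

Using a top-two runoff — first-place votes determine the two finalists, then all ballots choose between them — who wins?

B

Round 1 first-place votes: A 0, B 12, C 3, D 13, E 10. D and B advance.
Runoff: D is ranked above B on 14 ballots, B above D on 24.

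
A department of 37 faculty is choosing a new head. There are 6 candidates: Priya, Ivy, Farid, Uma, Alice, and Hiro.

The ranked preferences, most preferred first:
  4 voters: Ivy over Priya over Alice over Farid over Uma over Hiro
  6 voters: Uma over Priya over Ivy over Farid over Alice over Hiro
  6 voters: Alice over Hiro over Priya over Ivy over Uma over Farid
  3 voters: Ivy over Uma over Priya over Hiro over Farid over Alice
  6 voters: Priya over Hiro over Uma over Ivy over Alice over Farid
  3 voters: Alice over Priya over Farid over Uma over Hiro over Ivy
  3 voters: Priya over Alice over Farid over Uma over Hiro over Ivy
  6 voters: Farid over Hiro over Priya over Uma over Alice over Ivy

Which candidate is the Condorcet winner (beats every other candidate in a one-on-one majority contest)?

Priya

Priya vs Ivy: 30–7
Priya vs Farid: 31–6
Priya vs Uma: 28–9
Priya vs Alice: 28–9
Priya vs Hiro: 25–12
Priya beats every other candidate.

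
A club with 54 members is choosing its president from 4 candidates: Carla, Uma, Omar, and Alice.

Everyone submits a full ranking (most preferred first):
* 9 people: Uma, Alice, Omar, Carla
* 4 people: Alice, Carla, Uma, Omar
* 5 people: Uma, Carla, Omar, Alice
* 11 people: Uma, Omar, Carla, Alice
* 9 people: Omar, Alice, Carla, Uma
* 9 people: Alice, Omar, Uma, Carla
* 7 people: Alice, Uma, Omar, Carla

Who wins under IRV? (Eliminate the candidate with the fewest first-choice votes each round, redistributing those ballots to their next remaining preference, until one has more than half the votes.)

Alice

Round 1: Carla 0, Uma 25, Omar 9, Alice 20. Carla eliminated.
Round 2: Uma 25, Omar 9, Alice 20. Omar eliminated.
Round 3: Uma 25, Alice 29. Alice has a majority (≥28).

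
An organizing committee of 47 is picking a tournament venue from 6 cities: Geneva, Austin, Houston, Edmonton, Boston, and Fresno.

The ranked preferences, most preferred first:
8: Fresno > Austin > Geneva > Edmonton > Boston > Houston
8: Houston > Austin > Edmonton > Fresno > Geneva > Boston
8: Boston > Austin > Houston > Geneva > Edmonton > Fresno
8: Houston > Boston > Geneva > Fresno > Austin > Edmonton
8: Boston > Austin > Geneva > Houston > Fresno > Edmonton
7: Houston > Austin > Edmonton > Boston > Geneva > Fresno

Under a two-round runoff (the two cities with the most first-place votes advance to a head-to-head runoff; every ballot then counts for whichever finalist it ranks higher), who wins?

Boston

Round 1 first-place votes: Geneva 0, Austin 0, Houston 23, Edmonton 0, Boston 16, Fresno 8. Houston and Boston advance.
Runoff: Houston is ranked above Boston on 23 ballots, Boston above Houston on 24.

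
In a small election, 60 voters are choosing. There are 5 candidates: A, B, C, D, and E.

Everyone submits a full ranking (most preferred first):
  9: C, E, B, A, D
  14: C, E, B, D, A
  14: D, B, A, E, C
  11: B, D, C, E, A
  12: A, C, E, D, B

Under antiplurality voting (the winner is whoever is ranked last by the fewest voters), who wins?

Last-place votes: A 25, B 12, C 14, D 9, E 0.

E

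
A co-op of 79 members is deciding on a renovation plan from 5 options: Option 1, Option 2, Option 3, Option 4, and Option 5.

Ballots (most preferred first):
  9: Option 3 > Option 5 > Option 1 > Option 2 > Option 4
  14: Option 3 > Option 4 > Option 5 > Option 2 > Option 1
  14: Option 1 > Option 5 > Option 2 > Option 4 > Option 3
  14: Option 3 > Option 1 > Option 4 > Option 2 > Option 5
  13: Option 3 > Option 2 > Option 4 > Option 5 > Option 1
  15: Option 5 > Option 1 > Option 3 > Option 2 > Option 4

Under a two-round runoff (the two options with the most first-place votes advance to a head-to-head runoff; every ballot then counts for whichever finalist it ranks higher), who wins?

Option 3

Round 1 first-place votes: Option 1 14, Option 2 0, Option 3 50, Option 4 0, Option 5 15. Option 3 and Option 5 advance.
Runoff: Option 3 is ranked above Option 5 on 50 ballots, Option 5 above Option 3 on 29.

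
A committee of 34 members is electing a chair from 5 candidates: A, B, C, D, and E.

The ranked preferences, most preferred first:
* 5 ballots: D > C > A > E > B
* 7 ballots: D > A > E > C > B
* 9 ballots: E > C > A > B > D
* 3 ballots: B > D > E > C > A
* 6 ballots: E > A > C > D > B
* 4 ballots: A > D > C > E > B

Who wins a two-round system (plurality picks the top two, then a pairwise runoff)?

Round 1 first-place votes: A 4, B 3, C 0, D 12, E 15. E and D advance.
Runoff: E is ranked above D on 15 ballots, D above E on 19.

D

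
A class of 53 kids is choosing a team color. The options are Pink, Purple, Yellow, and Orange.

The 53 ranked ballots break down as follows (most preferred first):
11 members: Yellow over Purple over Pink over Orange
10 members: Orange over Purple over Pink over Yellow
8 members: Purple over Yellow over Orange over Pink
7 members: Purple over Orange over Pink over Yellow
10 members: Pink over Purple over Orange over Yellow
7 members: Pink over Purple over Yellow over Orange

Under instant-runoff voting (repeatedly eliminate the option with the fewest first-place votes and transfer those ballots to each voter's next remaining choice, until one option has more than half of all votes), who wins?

Round 1: Pink 17, Purple 15, Yellow 11, Orange 10. Orange eliminated.
Round 2: Pink 17, Purple 25, Yellow 11. Yellow eliminated.
Round 3: Pink 17, Purple 36. Purple has a majority (≥27).

Purple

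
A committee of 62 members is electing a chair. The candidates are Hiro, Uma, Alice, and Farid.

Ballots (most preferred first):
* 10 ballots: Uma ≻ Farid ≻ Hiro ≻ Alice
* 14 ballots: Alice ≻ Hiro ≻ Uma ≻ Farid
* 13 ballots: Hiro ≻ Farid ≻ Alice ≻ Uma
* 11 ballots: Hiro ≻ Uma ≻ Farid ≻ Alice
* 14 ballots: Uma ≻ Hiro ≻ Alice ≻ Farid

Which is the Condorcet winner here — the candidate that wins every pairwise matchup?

Hiro vs Uma: 38–24
Hiro vs Alice: 48–14
Hiro vs Farid: 52–10
Hiro beats every other candidate.

Hiro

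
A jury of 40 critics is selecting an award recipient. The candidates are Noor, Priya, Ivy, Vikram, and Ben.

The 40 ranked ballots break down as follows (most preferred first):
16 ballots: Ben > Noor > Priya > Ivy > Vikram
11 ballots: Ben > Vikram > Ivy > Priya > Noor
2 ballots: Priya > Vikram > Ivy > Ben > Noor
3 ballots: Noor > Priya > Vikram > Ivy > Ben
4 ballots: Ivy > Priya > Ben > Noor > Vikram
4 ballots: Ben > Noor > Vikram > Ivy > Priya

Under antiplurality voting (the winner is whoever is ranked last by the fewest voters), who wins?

Ivy

Last-place votes: Noor 13, Priya 4, Ivy 0, Vikram 20, Ben 3.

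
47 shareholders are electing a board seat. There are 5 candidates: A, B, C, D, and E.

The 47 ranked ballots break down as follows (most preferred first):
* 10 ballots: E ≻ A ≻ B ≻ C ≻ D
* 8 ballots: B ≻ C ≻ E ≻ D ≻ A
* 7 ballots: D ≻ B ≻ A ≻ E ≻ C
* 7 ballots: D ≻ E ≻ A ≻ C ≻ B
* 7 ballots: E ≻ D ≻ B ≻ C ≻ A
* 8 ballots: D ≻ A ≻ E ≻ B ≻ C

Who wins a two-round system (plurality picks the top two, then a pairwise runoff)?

E

Round 1 first-place votes: A 0, B 8, C 0, D 22, E 17. D and E advance.
Runoff: D is ranked above E on 22 ballots, E above D on 25.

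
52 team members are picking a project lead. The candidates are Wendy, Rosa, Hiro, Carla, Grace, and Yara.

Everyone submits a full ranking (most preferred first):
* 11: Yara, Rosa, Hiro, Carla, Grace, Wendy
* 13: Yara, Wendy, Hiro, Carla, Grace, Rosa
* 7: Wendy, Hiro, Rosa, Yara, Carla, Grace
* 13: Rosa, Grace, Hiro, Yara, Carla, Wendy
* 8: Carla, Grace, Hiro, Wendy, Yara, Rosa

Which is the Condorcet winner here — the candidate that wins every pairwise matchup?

Hiro vs Wendy: 32–20
Hiro vs Rosa: 28–24
Hiro vs Carla: 44–8
Hiro vs Grace: 31–21
Hiro vs Yara: 28–24
Hiro beats every other candidate.

Hiro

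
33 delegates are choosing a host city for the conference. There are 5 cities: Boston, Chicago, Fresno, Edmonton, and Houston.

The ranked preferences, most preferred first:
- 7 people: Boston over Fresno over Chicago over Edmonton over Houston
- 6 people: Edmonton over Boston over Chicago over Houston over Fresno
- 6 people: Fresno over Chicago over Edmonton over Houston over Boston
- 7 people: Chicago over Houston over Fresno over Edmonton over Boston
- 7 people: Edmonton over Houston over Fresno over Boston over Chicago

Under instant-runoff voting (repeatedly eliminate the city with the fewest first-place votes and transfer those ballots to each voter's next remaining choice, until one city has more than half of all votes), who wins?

Chicago

Round 1: Boston 7, Chicago 7, Fresno 6, Edmonton 13, Houston 0. Houston eliminated.
Round 2: Boston 7, Chicago 7, Fresno 6, Edmonton 13. Fresno eliminated.
Round 3: Boston 7, Chicago 13, Edmonton 13. Boston eliminated.
Round 4: Chicago 20, Edmonton 13. Chicago has a majority (≥17).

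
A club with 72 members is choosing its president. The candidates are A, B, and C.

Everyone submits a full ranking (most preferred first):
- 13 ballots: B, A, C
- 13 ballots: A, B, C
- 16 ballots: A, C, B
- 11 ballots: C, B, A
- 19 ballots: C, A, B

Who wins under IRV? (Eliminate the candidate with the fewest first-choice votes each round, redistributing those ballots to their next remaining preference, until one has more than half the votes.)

A

Round 1: A 29, B 13, C 30. B eliminated.
Round 2: A 42, C 30. A has a majority (≥37).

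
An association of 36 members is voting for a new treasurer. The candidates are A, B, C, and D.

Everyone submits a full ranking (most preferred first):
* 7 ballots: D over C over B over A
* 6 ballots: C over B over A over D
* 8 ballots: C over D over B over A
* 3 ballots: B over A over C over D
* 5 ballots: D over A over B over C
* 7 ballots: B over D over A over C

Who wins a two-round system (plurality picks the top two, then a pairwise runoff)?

D

Round 1 first-place votes: A 0, B 10, C 14, D 12. C and D advance.
Runoff: C is ranked above D on 17 ballots, D above C on 19.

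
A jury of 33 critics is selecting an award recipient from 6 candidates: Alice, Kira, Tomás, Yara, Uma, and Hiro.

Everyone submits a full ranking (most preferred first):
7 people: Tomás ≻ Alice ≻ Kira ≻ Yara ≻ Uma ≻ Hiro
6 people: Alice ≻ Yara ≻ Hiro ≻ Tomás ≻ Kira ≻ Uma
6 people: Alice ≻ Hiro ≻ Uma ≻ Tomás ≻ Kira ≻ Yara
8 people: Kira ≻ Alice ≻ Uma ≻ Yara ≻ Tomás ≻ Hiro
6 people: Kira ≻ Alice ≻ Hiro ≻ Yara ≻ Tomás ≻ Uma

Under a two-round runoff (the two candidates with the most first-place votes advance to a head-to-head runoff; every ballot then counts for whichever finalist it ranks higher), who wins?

Round 1 first-place votes: Alice 12, Kira 14, Tomás 7, Yara 0, Uma 0, Hiro 0. Kira and Alice advance.
Runoff: Kira is ranked above Alice on 14 ballots, Alice above Kira on 19.

Alice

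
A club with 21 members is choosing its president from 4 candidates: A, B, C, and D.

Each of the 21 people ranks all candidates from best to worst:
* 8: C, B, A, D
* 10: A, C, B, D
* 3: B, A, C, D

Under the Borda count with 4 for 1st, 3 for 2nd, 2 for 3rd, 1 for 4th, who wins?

A: 8×2 + 10×4 + 3×3 = 65
B: 8×3 + 10×2 + 3×4 = 56
C: 8×4 + 10×3 + 3×2 = 68
D: 8×1 + 10×1 + 3×1 = 21

C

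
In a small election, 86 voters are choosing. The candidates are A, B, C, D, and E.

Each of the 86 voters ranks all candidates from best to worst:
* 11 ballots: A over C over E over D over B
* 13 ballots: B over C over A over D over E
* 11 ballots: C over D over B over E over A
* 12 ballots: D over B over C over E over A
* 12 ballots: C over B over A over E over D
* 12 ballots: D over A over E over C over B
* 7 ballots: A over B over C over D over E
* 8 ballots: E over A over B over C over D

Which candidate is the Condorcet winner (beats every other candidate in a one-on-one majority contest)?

C

C vs A: 48–38
C vs B: 46–40
C vs D: 62–24
C vs E: 66–20
C beats every other candidate.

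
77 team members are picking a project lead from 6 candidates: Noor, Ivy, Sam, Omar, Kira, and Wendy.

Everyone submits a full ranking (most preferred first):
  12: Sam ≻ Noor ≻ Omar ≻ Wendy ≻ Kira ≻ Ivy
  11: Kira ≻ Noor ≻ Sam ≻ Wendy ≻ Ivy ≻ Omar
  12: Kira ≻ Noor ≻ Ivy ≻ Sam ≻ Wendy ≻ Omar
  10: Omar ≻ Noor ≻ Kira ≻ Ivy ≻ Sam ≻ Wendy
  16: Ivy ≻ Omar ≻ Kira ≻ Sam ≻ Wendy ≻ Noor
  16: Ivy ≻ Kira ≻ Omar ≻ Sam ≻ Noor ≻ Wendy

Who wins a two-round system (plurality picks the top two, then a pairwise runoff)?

Round 1 first-place votes: Noor 0, Ivy 32, Sam 12, Omar 10, Kira 23, Wendy 0. Ivy and Kira advance.
Runoff: Ivy is ranked above Kira on 32 ballots, Kira above Ivy on 45.

Kira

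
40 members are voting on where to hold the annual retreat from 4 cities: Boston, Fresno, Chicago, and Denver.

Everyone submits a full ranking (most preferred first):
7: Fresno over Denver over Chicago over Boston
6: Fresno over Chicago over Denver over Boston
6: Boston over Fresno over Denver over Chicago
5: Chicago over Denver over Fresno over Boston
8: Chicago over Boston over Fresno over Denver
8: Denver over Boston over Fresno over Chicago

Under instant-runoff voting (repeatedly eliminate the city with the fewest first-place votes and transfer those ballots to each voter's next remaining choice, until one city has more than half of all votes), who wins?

Fresno

Round 1: Boston 6, Fresno 13, Chicago 13, Denver 8. Boston eliminated.
Round 2: Fresno 19, Chicago 13, Denver 8. Denver eliminated.
Round 3: Fresno 27, Chicago 13. Fresno has a majority (≥21).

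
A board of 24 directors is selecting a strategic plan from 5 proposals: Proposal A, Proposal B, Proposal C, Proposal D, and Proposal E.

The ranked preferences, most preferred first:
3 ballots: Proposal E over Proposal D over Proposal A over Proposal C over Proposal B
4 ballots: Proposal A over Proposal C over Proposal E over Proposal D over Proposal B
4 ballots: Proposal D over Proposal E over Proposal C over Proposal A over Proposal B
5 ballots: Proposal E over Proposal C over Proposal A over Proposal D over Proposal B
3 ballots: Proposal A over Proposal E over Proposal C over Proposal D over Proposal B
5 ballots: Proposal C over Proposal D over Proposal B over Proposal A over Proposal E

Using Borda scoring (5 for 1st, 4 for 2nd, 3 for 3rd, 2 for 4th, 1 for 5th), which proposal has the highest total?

Proposal C

Proposal A: 3×3 + 4×5 + 4×2 + 5×3 + 3×5 + 5×2 = 77
Proposal B: 3×1 + 4×1 + 4×1 + 5×1 + 3×1 + 5×3 = 34
Proposal C: 3×2 + 4×4 + 4×3 + 5×4 + 3×3 + 5×5 = 88
Proposal D: 3×4 + 4×2 + 4×5 + 5×2 + 3×2 + 5×4 = 76
Proposal E: 3×5 + 4×3 + 4×4 + 5×5 + 3×4 + 5×1 = 85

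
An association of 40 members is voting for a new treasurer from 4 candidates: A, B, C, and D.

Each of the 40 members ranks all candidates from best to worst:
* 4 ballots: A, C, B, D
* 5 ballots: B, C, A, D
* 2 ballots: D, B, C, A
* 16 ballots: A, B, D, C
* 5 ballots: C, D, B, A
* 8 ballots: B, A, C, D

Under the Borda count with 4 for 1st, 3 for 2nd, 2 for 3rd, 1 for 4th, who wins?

A: 4×4 + 5×2 + 2×1 + 16×4 + 5×1 + 8×3 = 121
B: 4×2 + 5×4 + 2×3 + 16×3 + 5×2 + 8×4 = 124
C: 4×3 + 5×3 + 2×2 + 16×1 + 5×4 + 8×2 = 83
D: 4×1 + 5×1 + 2×4 + 16×2 + 5×3 + 8×1 = 72

B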